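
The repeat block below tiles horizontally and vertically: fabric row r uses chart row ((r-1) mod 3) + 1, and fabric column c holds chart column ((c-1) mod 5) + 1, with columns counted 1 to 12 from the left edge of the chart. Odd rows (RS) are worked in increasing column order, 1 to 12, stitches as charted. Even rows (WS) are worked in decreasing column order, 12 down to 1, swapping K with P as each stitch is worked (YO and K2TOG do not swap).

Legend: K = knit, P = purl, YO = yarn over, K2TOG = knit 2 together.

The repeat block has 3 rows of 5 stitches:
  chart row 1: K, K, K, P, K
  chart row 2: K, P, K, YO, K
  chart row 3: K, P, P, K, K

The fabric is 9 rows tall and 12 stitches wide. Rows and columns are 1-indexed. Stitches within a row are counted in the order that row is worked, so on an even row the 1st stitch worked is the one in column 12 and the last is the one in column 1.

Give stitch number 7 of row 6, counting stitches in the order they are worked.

For row 6: chart row = ((6-1) mod 3) + 1 = 3; this is a WS (even) row.
Chart row 3 tiled across columns 1-12: K P P K K K P P K K K P
Wrong side: read the tiled row from column 12 down to 1 and exchange K with P (leave YO, K2TOG).
Row 6 as worked: K P P P K K P P P K K P
Stitch 7 in working order -> P

Result:
P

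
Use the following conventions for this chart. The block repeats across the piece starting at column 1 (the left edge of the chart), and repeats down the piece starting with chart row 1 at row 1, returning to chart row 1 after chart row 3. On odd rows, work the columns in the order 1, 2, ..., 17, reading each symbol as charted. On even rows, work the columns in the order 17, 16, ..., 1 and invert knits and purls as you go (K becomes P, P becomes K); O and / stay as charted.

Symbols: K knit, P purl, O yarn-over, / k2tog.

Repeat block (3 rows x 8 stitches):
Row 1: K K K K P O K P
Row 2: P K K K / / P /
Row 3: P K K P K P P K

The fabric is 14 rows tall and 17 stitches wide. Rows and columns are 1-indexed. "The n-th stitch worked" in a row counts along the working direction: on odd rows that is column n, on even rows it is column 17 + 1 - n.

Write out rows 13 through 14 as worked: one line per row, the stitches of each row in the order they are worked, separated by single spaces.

== ROWS AS WORKED ==
K K K K P O K P K K K K P O K P K
K / K / / P P P K / K / / P P P K

Derivation:
Row 13: chart row 1, RS - tile across columns 1-17 and work as-is.
Row 14: chart row 2, WS - tiled (columns 1-17): P K K K / / P / P K K K / / P / P; work from column 17 back to 1 with K<->P swapped.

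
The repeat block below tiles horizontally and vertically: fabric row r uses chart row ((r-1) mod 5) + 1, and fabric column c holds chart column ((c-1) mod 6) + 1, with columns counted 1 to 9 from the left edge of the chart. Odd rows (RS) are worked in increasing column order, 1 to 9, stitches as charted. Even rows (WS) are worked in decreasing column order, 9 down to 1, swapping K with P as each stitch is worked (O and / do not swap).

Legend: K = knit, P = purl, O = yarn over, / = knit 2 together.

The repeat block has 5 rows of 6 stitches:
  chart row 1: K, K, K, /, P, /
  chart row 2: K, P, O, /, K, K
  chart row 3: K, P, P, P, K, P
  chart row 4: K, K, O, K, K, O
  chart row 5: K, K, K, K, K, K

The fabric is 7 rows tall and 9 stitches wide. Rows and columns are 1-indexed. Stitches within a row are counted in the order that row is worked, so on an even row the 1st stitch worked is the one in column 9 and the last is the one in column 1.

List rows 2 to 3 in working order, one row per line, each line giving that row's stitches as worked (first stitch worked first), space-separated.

Rows as worked:
O K P P P / O K P
K P P P K P K P P

Derivation:
Row 2: chart row 2, WS - tiled (columns 1-9): K P O / K K K P O; work from column 9 back to 1 with K<->P swapped.
Row 3: chart row 3, RS - tile across columns 1-9 and work as-is.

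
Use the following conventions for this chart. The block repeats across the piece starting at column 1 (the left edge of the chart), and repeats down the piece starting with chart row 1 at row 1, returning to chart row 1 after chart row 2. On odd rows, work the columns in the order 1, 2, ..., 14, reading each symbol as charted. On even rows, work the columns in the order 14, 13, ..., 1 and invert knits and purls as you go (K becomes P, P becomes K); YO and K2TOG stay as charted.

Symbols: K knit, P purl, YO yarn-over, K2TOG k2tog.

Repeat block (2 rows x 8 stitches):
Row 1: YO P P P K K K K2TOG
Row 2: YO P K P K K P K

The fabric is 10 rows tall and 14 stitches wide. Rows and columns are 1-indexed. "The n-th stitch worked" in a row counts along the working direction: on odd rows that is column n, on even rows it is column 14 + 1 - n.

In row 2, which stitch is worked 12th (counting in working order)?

== STITCH ==
P

Derivation:
For row 2: chart row = ((2-1) mod 2) + 1 = 2; this is a WS (even) row.
Chart row 2 tiled across columns 1-14: YO P K P K K P K YO P K P K K
Wrong side: read the tiled row from column 14 down to 1 and exchange K with P (leave YO, K2TOG).
Row 2 as worked: P P K P K YO P K P P K P K YO
Counting 12 along the worked row gives P.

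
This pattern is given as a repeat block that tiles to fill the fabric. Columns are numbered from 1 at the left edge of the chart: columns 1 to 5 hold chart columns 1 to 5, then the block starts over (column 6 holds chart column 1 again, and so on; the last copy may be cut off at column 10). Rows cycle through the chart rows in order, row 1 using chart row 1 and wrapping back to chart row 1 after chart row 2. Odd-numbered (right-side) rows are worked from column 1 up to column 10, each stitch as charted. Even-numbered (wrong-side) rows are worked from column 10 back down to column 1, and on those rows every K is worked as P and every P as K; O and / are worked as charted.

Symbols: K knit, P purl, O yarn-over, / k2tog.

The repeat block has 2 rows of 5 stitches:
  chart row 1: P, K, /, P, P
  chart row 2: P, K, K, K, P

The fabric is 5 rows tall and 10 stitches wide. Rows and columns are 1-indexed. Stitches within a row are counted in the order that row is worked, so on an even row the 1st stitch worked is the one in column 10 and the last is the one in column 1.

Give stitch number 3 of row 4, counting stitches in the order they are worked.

For row 4: chart row = ((4-1) mod 2) + 1 = 2; this is a WS (even) row.
Chart row 2 tiled across columns 1-10: P K K K P P K K K P
WS row: flip the tiled sequence (start at column 10) and apply K<->P; O and / stay.
Row 4 as worked: K P P P K K P P P K
The 3rd stitch worked is P.

Result:
P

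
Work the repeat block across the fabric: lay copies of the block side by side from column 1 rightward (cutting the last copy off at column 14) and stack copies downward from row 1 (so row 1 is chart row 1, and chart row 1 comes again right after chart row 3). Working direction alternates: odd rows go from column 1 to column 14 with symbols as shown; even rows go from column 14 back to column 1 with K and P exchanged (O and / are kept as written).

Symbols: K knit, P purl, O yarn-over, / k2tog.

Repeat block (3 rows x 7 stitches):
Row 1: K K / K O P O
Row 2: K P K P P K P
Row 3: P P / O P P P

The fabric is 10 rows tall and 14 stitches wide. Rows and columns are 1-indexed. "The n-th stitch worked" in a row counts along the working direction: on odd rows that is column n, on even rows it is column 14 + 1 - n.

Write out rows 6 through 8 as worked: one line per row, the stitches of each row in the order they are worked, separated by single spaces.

Row 6: chart row 3, WS - tiled (columns 1-14): P P / O P P P P P / O P P P; work from column 14 back to 1 with K<->P swapped.
Row 7: chart row 1, RS - tile across columns 1-14 and work as-is.
Row 8: chart row 2, WS - tiled (columns 1-14): K P K P P K P K P K P P K P; work from column 14 back to 1 with K<->P swapped.

Result:
K K K O / K K K K K O / K K
K K / K O P O K K / K O P O
K P K K P K P K P K K P K P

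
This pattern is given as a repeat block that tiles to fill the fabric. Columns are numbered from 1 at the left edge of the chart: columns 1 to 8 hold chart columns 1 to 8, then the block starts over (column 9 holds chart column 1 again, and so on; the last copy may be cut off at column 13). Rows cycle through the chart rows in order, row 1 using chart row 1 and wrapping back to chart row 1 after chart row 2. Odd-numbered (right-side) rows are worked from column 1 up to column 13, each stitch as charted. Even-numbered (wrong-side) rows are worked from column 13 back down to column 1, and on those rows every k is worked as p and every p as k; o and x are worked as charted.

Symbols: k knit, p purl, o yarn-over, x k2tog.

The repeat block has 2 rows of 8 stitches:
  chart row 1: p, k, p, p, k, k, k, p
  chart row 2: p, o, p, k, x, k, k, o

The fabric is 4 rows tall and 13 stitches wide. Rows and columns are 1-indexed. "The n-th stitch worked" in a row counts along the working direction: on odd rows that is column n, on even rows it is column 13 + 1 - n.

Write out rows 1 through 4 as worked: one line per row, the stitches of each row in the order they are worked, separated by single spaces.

Result:
p k p p k k k p p k p p k
x p k o k o p p x p k o k
p k p p k k k p p k p p k
x p k o k o p p x p k o k

Derivation:
Row 1: chart row 1, RS - tile across columns 1-13 and work as-is.
Row 2: chart row 2, WS - tiled (columns 1-13): p o p k x k k o p o p k x; work from column 13 back to 1 with k<->p swapped.
Row 3: chart row 1, RS - tile across columns 1-13 and work as-is.
Row 4: chart row 2, WS - tiled (columns 1-13): p o p k x k k o p o p k x; work from column 13 back to 1 with k<->p swapped.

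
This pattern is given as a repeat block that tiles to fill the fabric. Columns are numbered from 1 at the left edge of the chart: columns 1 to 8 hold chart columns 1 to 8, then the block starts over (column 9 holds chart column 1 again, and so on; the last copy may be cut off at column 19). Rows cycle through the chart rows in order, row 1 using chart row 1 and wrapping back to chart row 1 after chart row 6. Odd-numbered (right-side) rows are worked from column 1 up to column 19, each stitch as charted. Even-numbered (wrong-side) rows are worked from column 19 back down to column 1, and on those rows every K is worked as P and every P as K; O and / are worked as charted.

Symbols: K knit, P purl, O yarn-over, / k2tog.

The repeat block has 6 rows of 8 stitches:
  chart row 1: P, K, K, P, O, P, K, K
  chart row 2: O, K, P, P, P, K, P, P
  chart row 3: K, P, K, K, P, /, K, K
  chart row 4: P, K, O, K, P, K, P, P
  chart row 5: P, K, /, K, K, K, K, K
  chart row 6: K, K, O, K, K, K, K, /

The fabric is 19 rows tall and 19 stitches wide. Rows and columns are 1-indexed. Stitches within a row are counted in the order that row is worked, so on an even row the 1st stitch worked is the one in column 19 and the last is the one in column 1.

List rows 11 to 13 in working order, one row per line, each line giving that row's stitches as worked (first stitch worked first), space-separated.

Row 11: chart row 5, RS - tile across columns 1-19 and work as-is.
Row 12: chart row 6, WS - tiled (columns 1-19): K K O K K K K / K K O K K K K / K K O; work from column 19 back to 1 with K<->P swapped.
Row 13: chart row 1, RS - tile across columns 1-19 and work as-is.

Result:
P K / K K K K K P K / K K K K K P K /
O P P / P P P P O P P / P P P P O P P
P K K P O P K K P K K P O P K K P K K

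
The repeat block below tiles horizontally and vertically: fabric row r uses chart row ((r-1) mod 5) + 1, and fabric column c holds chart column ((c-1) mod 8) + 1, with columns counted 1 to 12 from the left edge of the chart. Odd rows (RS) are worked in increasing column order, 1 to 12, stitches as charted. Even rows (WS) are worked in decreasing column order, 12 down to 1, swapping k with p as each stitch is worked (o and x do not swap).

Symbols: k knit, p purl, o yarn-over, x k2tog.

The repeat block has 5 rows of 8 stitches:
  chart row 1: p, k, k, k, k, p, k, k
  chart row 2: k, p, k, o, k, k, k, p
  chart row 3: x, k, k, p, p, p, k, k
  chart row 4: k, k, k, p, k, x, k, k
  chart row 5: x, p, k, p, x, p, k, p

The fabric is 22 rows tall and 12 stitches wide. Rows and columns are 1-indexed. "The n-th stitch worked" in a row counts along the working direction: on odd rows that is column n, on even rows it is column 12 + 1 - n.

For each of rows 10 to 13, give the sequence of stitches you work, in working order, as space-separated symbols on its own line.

Row 10: chart row 5, WS - tiled (columns 1-12): x p k p x p k p x p k p; work from column 12 back to 1 with k<->p swapped.
Row 11: chart row 1, RS - tile across columns 1-12 and work as-is.
Row 12: chart row 2, WS - tiled (columns 1-12): k p k o k k k p k p k o; work from column 12 back to 1 with k<->p swapped.
Row 13: chart row 3, RS - tile across columns 1-12 and work as-is.

Rows as worked:
k p k x k p k x k p k x
p k k k k p k k p k k k
o p k p k p p p o p k p
x k k p p p k k x k k p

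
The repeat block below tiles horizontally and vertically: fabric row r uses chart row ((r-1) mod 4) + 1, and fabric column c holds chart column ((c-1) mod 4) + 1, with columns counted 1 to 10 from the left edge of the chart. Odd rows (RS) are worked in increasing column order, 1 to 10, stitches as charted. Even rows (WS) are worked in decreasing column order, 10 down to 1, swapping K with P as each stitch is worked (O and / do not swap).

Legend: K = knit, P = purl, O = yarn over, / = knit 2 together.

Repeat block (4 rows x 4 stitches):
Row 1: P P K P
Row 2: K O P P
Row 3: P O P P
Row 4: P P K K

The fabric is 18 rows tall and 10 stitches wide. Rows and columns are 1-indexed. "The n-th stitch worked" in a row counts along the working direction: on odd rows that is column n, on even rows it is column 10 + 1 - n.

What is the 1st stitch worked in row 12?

Stitch:
K

Derivation:
Row 12 uses chart row ((12-1) mod 4)+1 = 4. Row 12 is even, so WS.
Chart row 4 tiled across columns 1-10: P P K K P P K K P P
WS row: flip the tiled sequence (start at column 10) and apply K<->P; O and / stay.
Row 12 as worked: K K P P K K P P K K
The 1st stitch worked is K.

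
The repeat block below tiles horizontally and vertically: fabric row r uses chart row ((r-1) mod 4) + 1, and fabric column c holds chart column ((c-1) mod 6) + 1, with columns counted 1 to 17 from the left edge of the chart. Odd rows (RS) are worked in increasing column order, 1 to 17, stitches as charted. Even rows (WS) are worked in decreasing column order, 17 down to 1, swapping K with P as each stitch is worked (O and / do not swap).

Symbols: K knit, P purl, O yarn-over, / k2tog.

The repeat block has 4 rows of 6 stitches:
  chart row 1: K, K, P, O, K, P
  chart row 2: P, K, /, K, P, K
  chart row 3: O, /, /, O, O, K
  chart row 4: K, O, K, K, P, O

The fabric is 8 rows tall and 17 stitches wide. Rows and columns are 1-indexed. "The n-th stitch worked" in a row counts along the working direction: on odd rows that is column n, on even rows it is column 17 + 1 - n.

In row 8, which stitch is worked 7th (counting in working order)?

Stitch:
K

Derivation:
For row 8: chart row = ((8-1) mod 4) + 1 = 4; this is a WS (even) row.
Chart row 4 tiled across columns 1-17: K O K K P O K O K K P O K O K K P
WS: work from column 17 back to column 1 (reverse the tiled row), swapping K<->P (O and / unchanged).
Row 8 as worked: K P P O P O K P P O P O K P P O P
Counting 7 along the worked row gives K.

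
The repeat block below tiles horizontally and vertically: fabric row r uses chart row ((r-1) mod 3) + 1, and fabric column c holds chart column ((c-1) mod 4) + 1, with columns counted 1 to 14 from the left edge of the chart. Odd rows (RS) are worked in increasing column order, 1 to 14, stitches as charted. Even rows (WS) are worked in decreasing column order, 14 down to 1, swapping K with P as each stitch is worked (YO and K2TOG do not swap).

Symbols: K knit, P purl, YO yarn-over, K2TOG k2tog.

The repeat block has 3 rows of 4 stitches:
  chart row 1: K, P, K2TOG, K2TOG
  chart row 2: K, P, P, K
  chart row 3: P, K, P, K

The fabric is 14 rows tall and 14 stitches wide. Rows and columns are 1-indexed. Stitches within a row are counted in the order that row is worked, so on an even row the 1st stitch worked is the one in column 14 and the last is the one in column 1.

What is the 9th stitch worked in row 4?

Row 4: (4-1) mod 3 = 0, so use chart row 1. Even row -> WS.
Chart row 1 tiled across columns 1-14: K P K2TOG K2TOG K P K2TOG K2TOG K P K2TOG K2TOG K P
WS: work from column 14 back to column 1 (reverse the tiled row), swapping K<->P (YO and K2TOG unchanged).
Row 4 as worked: K P K2TOG K2TOG K P K2TOG K2TOG K P K2TOG K2TOG K P
Stitch 9 in working order -> K

Result:
K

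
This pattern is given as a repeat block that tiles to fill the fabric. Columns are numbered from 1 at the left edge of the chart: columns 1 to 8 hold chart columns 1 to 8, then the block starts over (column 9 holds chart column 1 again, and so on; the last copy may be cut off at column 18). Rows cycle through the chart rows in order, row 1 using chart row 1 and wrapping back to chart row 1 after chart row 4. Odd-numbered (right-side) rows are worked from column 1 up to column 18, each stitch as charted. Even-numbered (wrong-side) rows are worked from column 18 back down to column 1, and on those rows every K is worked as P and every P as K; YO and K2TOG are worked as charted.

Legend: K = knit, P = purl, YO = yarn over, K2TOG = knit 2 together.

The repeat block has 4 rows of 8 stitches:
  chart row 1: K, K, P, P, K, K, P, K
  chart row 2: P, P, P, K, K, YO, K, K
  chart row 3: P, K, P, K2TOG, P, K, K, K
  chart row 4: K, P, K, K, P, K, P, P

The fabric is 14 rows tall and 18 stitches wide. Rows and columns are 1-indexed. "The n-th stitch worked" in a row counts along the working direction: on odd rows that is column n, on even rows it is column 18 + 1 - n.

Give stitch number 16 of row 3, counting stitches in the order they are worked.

Row 3: (3-1) mod 4 = 2, so use chart row 3. Odd row -> RS.
Chart row 3 tiled across columns 1-18: P K P K2TOG P K K K P K P K2TOG P K K K P K
Right side: take the tiled row as-is (worked left to right from column 1).
Counting 16 along the worked row gives K.

Result:
K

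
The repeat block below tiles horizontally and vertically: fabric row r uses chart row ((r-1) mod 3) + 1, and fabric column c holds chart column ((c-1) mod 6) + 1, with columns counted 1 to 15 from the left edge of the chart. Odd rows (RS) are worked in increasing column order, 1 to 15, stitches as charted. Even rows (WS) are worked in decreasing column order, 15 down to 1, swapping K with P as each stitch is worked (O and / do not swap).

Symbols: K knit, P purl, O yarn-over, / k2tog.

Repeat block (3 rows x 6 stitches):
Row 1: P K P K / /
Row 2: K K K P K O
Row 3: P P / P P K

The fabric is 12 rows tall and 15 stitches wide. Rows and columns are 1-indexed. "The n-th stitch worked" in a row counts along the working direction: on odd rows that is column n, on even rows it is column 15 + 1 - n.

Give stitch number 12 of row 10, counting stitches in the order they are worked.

Result:
P

Derivation:
Row 10: (10-1) mod 3 = 0, so use chart row 1. Even row -> WS.
Chart row 1 tiled across columns 1-15: P K P K / / P K P K / / P K P
WS: work from column 15 back to column 1 (reverse the tiled row), swapping K<->P (O and / unchanged).
Row 10 as worked: K P K / / P K P K / / P K P K
Counting 12 along the worked row gives P.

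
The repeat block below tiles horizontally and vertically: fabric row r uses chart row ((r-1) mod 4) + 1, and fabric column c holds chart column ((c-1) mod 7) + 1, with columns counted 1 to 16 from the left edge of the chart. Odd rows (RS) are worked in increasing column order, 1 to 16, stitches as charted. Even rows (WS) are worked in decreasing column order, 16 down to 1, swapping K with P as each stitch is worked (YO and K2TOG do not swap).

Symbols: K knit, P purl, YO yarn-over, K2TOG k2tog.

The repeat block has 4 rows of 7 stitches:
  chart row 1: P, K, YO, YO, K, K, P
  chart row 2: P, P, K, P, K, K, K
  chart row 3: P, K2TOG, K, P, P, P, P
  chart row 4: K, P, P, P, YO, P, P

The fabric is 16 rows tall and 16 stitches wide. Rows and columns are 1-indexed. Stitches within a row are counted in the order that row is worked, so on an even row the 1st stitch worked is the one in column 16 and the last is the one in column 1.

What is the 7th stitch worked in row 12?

Row 12: (12-1) mod 4 = 3, so use chart row 4. Even row -> WS.
Chart row 4 tiled across columns 1-16: K P P P YO P P K P P P YO P P K P
WS: work from column 16 back to column 1 (reverse the tiled row), swapping K<->P (YO and K2TOG unchanged).
Row 12 as worked: K P K K YO K K K P K K YO K K K P
Stitch 7 in working order -> K

== STITCH ==
K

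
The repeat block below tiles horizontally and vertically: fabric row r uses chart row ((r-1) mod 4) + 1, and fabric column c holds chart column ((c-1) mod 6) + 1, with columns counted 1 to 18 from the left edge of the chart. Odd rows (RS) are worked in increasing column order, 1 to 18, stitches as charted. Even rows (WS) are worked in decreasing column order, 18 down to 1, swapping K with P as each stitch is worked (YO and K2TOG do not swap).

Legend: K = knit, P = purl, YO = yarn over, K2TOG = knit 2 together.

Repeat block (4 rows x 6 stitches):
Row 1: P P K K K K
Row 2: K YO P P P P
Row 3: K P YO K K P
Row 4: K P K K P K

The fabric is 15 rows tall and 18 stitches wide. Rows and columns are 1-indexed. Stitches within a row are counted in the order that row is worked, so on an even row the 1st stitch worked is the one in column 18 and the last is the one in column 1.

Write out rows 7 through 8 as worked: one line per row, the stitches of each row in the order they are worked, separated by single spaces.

Rows as worked:
K P YO K K P K P YO K K P K P YO K K P
P K P P K P P K P P K P P K P P K P

Derivation:
Row 7: chart row 3, RS - tile across columns 1-18 and work as-is.
Row 8: chart row 4, WS - tiled (columns 1-18): K P K K P K K P K K P K K P K K P K; work from column 18 back to 1 with K<->P swapped.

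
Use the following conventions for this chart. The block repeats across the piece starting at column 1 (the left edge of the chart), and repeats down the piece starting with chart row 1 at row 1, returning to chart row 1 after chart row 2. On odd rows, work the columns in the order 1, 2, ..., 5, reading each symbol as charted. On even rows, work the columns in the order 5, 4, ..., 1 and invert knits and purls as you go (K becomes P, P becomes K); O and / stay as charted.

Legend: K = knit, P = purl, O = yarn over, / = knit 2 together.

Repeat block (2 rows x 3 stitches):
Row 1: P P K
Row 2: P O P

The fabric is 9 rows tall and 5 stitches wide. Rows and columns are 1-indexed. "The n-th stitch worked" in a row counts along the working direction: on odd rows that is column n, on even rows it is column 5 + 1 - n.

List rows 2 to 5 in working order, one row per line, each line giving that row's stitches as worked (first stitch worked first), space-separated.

== ROWS AS WORKED ==
O K K O K
P P K P P
O K K O K
P P K P P

Derivation:
Row 2: chart row 2, WS - tiled (columns 1-5): P O P P O; work from column 5 back to 1 with K<->P swapped.
Row 3: chart row 1, RS - tile across columns 1-5 and work as-is.
Row 4: chart row 2, WS - tiled (columns 1-5): P O P P O; work from column 5 back to 1 with K<->P swapped.
Row 5: chart row 1, RS - tile across columns 1-5 and work as-is.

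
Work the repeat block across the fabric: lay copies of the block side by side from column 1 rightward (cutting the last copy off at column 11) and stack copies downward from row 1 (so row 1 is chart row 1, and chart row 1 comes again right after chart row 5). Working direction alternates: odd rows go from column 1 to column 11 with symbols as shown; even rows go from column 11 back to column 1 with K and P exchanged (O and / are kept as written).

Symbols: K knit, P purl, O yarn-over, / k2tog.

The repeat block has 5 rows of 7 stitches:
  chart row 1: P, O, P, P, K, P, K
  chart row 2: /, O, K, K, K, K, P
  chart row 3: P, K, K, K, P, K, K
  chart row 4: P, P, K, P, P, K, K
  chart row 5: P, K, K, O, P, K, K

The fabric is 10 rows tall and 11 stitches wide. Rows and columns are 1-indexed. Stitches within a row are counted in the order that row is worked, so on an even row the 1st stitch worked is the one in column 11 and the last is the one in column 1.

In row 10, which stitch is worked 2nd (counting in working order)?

Result:
P

Derivation:
Row 10: (10-1) mod 5 = 4, so use chart row 5. Even row -> WS.
Chart row 5 tiled across columns 1-11: P K K O P K K P K K O
WS: work from column 11 back to column 1 (reverse the tiled row), swapping K<->P (O and / unchanged).
Row 10 as worked: O P P K P P K O P P K
Counting 2 along the worked row gives P.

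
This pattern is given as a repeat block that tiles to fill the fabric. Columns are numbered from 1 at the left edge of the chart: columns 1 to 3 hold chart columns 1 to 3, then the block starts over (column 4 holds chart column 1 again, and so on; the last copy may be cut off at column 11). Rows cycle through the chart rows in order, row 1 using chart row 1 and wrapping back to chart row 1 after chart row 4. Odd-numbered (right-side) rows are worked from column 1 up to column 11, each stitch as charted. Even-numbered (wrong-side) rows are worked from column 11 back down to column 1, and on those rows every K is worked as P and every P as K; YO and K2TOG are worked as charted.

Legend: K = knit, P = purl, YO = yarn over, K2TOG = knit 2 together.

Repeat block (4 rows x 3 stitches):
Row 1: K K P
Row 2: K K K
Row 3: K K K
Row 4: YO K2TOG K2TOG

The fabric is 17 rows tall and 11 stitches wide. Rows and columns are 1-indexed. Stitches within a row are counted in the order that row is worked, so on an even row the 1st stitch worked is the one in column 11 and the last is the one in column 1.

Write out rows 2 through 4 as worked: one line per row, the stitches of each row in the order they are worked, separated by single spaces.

Row 2: chart row 2, WS - tiled (columns 1-11): K K K K K K K K K K K; work from column 11 back to 1 with K<->P swapped.
Row 3: chart row 3, RS - tile across columns 1-11 and work as-is.
Row 4: chart row 4, WS - tiled (columns 1-11): YO K2TOG K2TOG YO K2TOG K2TOG YO K2TOG K2TOG YO K2TOG; work from column 11 back to 1 with K<->P swapped.

Result:
P P P P P P P P P P P
K K K K K K K K K K K
K2TOG YO K2TOG K2TOG YO K2TOG K2TOG YO K2TOG K2TOG YO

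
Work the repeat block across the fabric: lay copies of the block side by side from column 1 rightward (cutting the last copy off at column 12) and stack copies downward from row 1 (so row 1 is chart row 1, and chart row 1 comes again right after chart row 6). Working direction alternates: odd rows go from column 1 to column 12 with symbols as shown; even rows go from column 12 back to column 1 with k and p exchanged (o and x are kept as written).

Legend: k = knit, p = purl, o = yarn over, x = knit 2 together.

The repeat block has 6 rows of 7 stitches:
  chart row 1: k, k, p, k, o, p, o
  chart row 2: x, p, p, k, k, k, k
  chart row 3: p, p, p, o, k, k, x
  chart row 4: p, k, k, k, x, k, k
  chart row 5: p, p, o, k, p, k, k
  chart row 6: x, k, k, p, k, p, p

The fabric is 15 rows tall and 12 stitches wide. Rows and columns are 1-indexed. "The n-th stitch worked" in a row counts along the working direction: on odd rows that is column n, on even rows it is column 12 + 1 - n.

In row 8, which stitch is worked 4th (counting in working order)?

== STITCH ==
k

Derivation:
For row 8: chart row = ((8-1) mod 6) + 1 = 2; this is a WS (even) row.
Chart row 2 tiled across columns 1-12: x p p k k k k x p p k k
WS: work from column 12 back to column 1 (reverse the tiled row), swapping k<->p (o and x unchanged).
Row 8 as worked: p p k k x p p p p k k x
Counting 4 along the worked row gives k.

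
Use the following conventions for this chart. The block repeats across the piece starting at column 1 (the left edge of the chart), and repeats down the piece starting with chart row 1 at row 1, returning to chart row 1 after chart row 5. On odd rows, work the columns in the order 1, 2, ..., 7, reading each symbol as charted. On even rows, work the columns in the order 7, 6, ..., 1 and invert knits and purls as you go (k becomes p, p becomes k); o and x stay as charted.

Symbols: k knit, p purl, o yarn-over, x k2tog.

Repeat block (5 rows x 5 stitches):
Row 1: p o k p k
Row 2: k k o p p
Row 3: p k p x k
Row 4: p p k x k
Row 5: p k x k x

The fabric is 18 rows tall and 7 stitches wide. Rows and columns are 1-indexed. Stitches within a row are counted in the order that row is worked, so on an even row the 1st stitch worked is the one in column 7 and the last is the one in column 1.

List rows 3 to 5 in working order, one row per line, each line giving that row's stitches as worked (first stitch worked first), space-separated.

Row 3: chart row 3, RS - tile across columns 1-7 and work as-is.
Row 4: chart row 4, WS - tiled (columns 1-7): p p k x k p p; work from column 7 back to 1 with k<->p swapped.
Row 5: chart row 5, RS - tile across columns 1-7 and work as-is.

Rows as worked:
p k p x k p k
k k p x p k k
p k x k x p k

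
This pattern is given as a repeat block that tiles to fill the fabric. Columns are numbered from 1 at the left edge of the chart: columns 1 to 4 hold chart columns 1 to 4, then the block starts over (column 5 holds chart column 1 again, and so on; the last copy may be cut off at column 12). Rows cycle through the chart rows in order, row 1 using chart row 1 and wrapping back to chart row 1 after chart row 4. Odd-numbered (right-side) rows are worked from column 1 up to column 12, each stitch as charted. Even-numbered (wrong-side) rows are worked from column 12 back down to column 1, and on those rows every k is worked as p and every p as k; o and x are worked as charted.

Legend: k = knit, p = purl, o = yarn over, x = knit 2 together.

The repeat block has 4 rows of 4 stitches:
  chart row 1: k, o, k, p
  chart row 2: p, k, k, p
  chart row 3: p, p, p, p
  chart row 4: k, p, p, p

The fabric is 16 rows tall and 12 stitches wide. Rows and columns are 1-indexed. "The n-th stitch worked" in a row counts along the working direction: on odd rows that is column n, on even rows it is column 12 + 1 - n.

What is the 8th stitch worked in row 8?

For row 8: chart row = ((8-1) mod 4) + 1 = 4; this is a WS (even) row.
Chart row 4 tiled across columns 1-12: k p p p k p p p k p p p
WS row: flip the tiled sequence (start at column 12) and apply k<->p; o and x stay.
Row 8 as worked: k k k p k k k p k k k p
The 8th stitch worked is p.

Stitch:
p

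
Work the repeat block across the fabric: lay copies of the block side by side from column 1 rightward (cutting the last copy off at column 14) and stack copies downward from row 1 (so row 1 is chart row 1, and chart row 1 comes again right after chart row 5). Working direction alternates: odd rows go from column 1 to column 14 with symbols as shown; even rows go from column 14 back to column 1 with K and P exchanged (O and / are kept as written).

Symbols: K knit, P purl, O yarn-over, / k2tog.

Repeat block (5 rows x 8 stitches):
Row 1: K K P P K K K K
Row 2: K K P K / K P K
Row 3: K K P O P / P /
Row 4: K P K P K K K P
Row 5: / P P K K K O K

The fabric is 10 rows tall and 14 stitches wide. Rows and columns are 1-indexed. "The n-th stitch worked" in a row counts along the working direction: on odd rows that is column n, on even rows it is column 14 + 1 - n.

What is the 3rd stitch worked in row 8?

Row 8 uses chart row ((8-1) mod 5)+1 = 3. Row 8 is even, so WS.
Chart row 3 tiled across columns 1-14: K K P O P / P / K K P O P /
WS: work from column 14 back to column 1 (reverse the tiled row), swapping K<->P (O and / unchanged).
Row 8 as worked: / K O K P P / K / K O K P P
Stitch 3 in working order -> O

Stitch:
O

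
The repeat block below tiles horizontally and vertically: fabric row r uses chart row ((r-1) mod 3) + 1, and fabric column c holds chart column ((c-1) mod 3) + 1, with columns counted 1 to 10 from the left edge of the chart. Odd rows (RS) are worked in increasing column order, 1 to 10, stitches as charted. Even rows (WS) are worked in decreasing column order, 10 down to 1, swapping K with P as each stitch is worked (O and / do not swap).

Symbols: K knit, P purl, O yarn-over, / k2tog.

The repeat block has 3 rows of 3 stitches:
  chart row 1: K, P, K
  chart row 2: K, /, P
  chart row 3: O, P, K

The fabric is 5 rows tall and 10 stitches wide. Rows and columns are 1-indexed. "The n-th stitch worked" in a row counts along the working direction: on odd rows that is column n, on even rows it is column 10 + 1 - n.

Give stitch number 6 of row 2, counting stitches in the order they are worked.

Stitch:
/

Derivation:
Row 2 uses chart row ((2-1) mod 3)+1 = 2. Row 2 is even, so WS.
Chart row 2 tiled across columns 1-10: K / P K / P K / P K
WS: work from column 10 back to column 1 (reverse the tiled row), swapping K<->P (O and / unchanged).
Row 2 as worked: P K / P K / P K / P
The 6th stitch worked is /.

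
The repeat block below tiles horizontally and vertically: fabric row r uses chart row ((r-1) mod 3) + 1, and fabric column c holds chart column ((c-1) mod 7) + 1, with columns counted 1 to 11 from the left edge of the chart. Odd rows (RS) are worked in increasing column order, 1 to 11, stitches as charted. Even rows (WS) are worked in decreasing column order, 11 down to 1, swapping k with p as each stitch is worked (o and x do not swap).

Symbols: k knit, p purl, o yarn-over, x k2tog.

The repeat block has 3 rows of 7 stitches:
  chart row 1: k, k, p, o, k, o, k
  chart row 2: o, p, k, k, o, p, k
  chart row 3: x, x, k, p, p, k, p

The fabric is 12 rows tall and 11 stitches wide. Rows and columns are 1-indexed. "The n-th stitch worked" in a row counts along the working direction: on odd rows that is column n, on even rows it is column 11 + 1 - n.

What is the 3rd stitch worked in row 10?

Result:
p

Derivation:
For row 10: chart row = ((10-1) mod 3) + 1 = 1; this is a WS (even) row.
Chart row 1 tiled across columns 1-11: k k p o k o k k k p o
Wrong side: read the tiled row from column 11 down to 1 and exchange k with p (leave o, x).
Row 10 as worked: o k p p p o p o k p p
Counting 3 along the worked row gives p.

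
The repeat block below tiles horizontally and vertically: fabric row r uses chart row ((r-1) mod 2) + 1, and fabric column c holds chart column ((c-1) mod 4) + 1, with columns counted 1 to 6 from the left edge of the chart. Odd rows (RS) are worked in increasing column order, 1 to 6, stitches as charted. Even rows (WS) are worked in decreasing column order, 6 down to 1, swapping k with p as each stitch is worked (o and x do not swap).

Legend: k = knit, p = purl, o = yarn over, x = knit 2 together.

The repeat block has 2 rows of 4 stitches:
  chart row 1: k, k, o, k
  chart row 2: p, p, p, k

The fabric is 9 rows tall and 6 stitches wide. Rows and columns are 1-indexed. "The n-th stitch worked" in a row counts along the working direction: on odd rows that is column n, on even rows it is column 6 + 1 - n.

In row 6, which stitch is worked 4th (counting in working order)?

Row 6: (6-1) mod 2 = 1, so use chart row 2. Even row -> WS.
Chart row 2 tiled across columns 1-6: p p p k p p
WS: work from column 6 back to column 1 (reverse the tiled row), swapping k<->p (o and x unchanged).
Row 6 as worked: k k p k k k
The 4th stitch worked is k.

Stitch:
k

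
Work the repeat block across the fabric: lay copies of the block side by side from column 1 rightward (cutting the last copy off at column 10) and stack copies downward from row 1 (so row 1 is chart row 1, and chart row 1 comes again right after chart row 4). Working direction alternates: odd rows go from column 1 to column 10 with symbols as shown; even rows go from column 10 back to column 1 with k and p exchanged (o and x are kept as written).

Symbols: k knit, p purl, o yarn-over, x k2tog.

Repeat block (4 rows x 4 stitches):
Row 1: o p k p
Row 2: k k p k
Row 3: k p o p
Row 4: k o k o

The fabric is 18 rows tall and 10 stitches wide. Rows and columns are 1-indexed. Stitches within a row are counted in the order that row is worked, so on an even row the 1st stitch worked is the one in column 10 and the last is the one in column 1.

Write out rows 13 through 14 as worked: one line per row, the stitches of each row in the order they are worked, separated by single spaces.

== ROWS AS WORKED ==
o p k p o p k p o p
p p p k p p p k p p

Derivation:
Row 13: chart row 1, RS - tile across columns 1-10 and work as-is.
Row 14: chart row 2, WS - tiled (columns 1-10): k k p k k k p k k k; work from column 10 back to 1 with k<->p swapped.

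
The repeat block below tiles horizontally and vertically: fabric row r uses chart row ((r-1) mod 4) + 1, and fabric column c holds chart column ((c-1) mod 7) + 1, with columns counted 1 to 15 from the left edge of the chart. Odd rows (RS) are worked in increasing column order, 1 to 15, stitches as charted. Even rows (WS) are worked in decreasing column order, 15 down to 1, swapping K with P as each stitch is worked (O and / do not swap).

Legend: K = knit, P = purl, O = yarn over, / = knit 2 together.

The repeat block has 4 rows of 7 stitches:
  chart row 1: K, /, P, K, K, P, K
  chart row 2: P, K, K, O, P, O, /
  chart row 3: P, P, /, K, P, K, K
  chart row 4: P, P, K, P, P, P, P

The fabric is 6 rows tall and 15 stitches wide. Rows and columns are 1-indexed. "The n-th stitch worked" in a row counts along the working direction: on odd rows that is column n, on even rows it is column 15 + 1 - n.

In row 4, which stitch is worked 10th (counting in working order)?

Result:
K

Derivation:
For row 4: chart row = ((4-1) mod 4) + 1 = 4; this is a WS (even) row.
Chart row 4 tiled across columns 1-15: P P K P P P P P P K P P P P P
WS row: flip the tiled sequence (start at column 15) and apply K<->P; O and / stay.
Row 4 as worked: K K K K K P K K K K K K P K K
Stitch 10 in working order -> K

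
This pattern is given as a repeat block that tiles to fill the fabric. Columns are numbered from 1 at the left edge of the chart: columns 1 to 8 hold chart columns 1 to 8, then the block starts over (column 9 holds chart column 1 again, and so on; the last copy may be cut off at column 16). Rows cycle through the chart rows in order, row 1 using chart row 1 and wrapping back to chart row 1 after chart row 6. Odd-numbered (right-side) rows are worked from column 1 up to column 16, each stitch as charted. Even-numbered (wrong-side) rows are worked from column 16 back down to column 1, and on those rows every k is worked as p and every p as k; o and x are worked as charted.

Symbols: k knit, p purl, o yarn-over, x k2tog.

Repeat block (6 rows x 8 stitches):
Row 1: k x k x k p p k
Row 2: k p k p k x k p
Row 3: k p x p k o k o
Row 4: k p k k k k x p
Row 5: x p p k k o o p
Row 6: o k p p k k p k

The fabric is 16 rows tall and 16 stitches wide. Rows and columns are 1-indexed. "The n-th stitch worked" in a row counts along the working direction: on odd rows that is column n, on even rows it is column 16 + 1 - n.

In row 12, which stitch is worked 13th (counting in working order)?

Row 12 uses chart row ((12-1) mod 6)+1 = 6. Row 12 is even, so WS.
Chart row 6 tiled across columns 1-16: o k p p k k p k o k p p k k p k
WS row: flip the tiled sequence (start at column 16) and apply k<->p; o and x stay.
Row 12 as worked: p k p p k k p o p k p p k k p o
Counting 13 along the worked row gives k.

Stitch:
k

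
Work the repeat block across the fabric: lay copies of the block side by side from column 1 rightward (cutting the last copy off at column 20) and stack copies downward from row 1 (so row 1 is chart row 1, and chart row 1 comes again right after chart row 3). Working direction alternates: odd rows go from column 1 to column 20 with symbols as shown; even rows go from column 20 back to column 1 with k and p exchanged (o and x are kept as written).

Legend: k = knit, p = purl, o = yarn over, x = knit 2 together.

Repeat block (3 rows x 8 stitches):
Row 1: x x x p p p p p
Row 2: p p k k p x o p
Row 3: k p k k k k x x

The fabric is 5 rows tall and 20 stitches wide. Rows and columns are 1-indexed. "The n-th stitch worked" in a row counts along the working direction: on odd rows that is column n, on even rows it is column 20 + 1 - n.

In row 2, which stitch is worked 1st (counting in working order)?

Stitch:
p

Derivation:
Row 2: (2-1) mod 3 = 1, so use chart row 2. Even row -> WS.
Chart row 2 tiled across columns 1-20: p p k k p x o p p p k k p x o p p p k k
WS: work from column 20 back to column 1 (reverse the tiled row), swapping k<->p (o and x unchanged).
Row 2 as worked: p p k k k o x k p p k k k o x k p p k k
The 1st stitch worked is p.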